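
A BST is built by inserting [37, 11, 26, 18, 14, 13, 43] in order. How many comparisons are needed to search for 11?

Search path for 11: 37 -> 11
Found: True
Comparisons: 2


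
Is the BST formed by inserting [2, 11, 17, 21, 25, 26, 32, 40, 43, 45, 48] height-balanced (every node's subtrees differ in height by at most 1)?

Tree (level-order array): [2, None, 11, None, 17, None, 21, None, 25, None, 26, None, 32, None, 40, None, 43, None, 45, None, 48]
Definition: a tree is height-balanced if, at every node, |h(left) - h(right)| <= 1 (empty subtree has height -1).
Bottom-up per-node check:
  node 48: h_left=-1, h_right=-1, diff=0 [OK], height=0
  node 45: h_left=-1, h_right=0, diff=1 [OK], height=1
  node 43: h_left=-1, h_right=1, diff=2 [FAIL (|-1-1|=2 > 1)], height=2
  node 40: h_left=-1, h_right=2, diff=3 [FAIL (|-1-2|=3 > 1)], height=3
  node 32: h_left=-1, h_right=3, diff=4 [FAIL (|-1-3|=4 > 1)], height=4
  node 26: h_left=-1, h_right=4, diff=5 [FAIL (|-1-4|=5 > 1)], height=5
  node 25: h_left=-1, h_right=5, diff=6 [FAIL (|-1-5|=6 > 1)], height=6
  node 21: h_left=-1, h_right=6, diff=7 [FAIL (|-1-6|=7 > 1)], height=7
  node 17: h_left=-1, h_right=7, diff=8 [FAIL (|-1-7|=8 > 1)], height=8
  node 11: h_left=-1, h_right=8, diff=9 [FAIL (|-1-8|=9 > 1)], height=9
  node 2: h_left=-1, h_right=9, diff=10 [FAIL (|-1-9|=10 > 1)], height=10
Node 43 violates the condition: |-1 - 1| = 2 > 1.
Result: Not balanced


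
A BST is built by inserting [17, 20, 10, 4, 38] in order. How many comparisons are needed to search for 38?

Search path for 38: 17 -> 20 -> 38
Found: True
Comparisons: 3


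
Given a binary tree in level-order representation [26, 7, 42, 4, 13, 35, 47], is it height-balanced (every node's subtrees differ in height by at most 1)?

Tree (level-order array): [26, 7, 42, 4, 13, 35, 47]
Definition: a tree is height-balanced if, at every node, |h(left) - h(right)| <= 1 (empty subtree has height -1).
Bottom-up per-node check:
  node 4: h_left=-1, h_right=-1, diff=0 [OK], height=0
  node 13: h_left=-1, h_right=-1, diff=0 [OK], height=0
  node 7: h_left=0, h_right=0, diff=0 [OK], height=1
  node 35: h_left=-1, h_right=-1, diff=0 [OK], height=0
  node 47: h_left=-1, h_right=-1, diff=0 [OK], height=0
  node 42: h_left=0, h_right=0, diff=0 [OK], height=1
  node 26: h_left=1, h_right=1, diff=0 [OK], height=2
All nodes satisfy the balance condition.
Result: Balanced


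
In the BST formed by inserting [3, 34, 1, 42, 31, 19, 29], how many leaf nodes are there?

Tree built from: [3, 34, 1, 42, 31, 19, 29]
Tree (level-order array): [3, 1, 34, None, None, 31, 42, 19, None, None, None, None, 29]
Rule: A leaf has 0 children.
Per-node child counts:
  node 3: 2 child(ren)
  node 1: 0 child(ren)
  node 34: 2 child(ren)
  node 31: 1 child(ren)
  node 19: 1 child(ren)
  node 29: 0 child(ren)
  node 42: 0 child(ren)
Matching nodes: [1, 29, 42]
Count of leaf nodes: 3


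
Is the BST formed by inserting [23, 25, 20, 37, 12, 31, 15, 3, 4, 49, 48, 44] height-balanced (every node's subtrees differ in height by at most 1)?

Tree (level-order array): [23, 20, 25, 12, None, None, 37, 3, 15, 31, 49, None, 4, None, None, None, None, 48, None, None, None, 44]
Definition: a tree is height-balanced if, at every node, |h(left) - h(right)| <= 1 (empty subtree has height -1).
Bottom-up per-node check:
  node 4: h_left=-1, h_right=-1, diff=0 [OK], height=0
  node 3: h_left=-1, h_right=0, diff=1 [OK], height=1
  node 15: h_left=-1, h_right=-1, diff=0 [OK], height=0
  node 12: h_left=1, h_right=0, diff=1 [OK], height=2
  node 20: h_left=2, h_right=-1, diff=3 [FAIL (|2--1|=3 > 1)], height=3
  node 31: h_left=-1, h_right=-1, diff=0 [OK], height=0
  node 44: h_left=-1, h_right=-1, diff=0 [OK], height=0
  node 48: h_left=0, h_right=-1, diff=1 [OK], height=1
  node 49: h_left=1, h_right=-1, diff=2 [FAIL (|1--1|=2 > 1)], height=2
  node 37: h_left=0, h_right=2, diff=2 [FAIL (|0-2|=2 > 1)], height=3
  node 25: h_left=-1, h_right=3, diff=4 [FAIL (|-1-3|=4 > 1)], height=4
  node 23: h_left=3, h_right=4, diff=1 [OK], height=5
Node 20 violates the condition: |2 - -1| = 3 > 1.
Result: Not balanced


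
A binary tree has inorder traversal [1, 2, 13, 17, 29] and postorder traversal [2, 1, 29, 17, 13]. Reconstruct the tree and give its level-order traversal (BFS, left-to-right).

Inorder:   [1, 2, 13, 17, 29]
Postorder: [2, 1, 29, 17, 13]
Algorithm: postorder visits root last, so walk postorder right-to-left;
each value is the root of the current inorder slice — split it at that
value, recurse on the right subtree first, then the left.
Recursive splits:
  root=13; inorder splits into left=[1, 2], right=[17, 29]
  root=17; inorder splits into left=[], right=[29]
  root=29; inorder splits into left=[], right=[]
  root=1; inorder splits into left=[], right=[2]
  root=2; inorder splits into left=[], right=[]
Reconstructed level-order: [13, 1, 17, 2, 29]


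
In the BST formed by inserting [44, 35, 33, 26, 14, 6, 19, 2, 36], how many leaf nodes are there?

Tree built from: [44, 35, 33, 26, 14, 6, 19, 2, 36]
Tree (level-order array): [44, 35, None, 33, 36, 26, None, None, None, 14, None, 6, 19, 2]
Rule: A leaf has 0 children.
Per-node child counts:
  node 44: 1 child(ren)
  node 35: 2 child(ren)
  node 33: 1 child(ren)
  node 26: 1 child(ren)
  node 14: 2 child(ren)
  node 6: 1 child(ren)
  node 2: 0 child(ren)
  node 19: 0 child(ren)
  node 36: 0 child(ren)
Matching nodes: [2, 19, 36]
Count of leaf nodes: 3


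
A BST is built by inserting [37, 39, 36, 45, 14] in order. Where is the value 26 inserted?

Starting tree (level order): [37, 36, 39, 14, None, None, 45]
Insertion path: 37 -> 36 -> 14
Result: insert 26 as right child of 14
Final tree (level order): [37, 36, 39, 14, None, None, 45, None, 26]


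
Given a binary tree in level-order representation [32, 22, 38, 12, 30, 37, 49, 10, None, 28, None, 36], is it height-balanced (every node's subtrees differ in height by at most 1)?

Tree (level-order array): [32, 22, 38, 12, 30, 37, 49, 10, None, 28, None, 36]
Definition: a tree is height-balanced if, at every node, |h(left) - h(right)| <= 1 (empty subtree has height -1).
Bottom-up per-node check:
  node 10: h_left=-1, h_right=-1, diff=0 [OK], height=0
  node 12: h_left=0, h_right=-1, diff=1 [OK], height=1
  node 28: h_left=-1, h_right=-1, diff=0 [OK], height=0
  node 30: h_left=0, h_right=-1, diff=1 [OK], height=1
  node 22: h_left=1, h_right=1, diff=0 [OK], height=2
  node 36: h_left=-1, h_right=-1, diff=0 [OK], height=0
  node 37: h_left=0, h_right=-1, diff=1 [OK], height=1
  node 49: h_left=-1, h_right=-1, diff=0 [OK], height=0
  node 38: h_left=1, h_right=0, diff=1 [OK], height=2
  node 32: h_left=2, h_right=2, diff=0 [OK], height=3
All nodes satisfy the balance condition.
Result: Balanced


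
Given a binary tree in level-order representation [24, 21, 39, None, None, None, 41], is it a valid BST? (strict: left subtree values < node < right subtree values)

Level-order array: [24, 21, 39, None, None, None, 41]
Validate using subtree bounds (lo, hi): at each node, require lo < value < hi,
then recurse left with hi=value and right with lo=value.
Preorder trace (stopping at first violation):
  at node 24 with bounds (-inf, +inf): OK
  at node 21 with bounds (-inf, 24): OK
  at node 39 with bounds (24, +inf): OK
  at node 41 with bounds (39, +inf): OK
No violation found at any node.
Result: Valid BST


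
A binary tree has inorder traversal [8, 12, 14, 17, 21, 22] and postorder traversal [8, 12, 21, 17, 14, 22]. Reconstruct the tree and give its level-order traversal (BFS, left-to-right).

Inorder:   [8, 12, 14, 17, 21, 22]
Postorder: [8, 12, 21, 17, 14, 22]
Algorithm: postorder visits root last, so walk postorder right-to-left;
each value is the root of the current inorder slice — split it at that
value, recurse on the right subtree first, then the left.
Recursive splits:
  root=22; inorder splits into left=[8, 12, 14, 17, 21], right=[]
  root=14; inorder splits into left=[8, 12], right=[17, 21]
  root=17; inorder splits into left=[], right=[21]
  root=21; inorder splits into left=[], right=[]
  root=12; inorder splits into left=[8], right=[]
  root=8; inorder splits into left=[], right=[]
Reconstructed level-order: [22, 14, 12, 17, 8, 21]


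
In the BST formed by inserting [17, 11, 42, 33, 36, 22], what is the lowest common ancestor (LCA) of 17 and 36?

Tree insertion order: [17, 11, 42, 33, 36, 22]
Tree (level-order array): [17, 11, 42, None, None, 33, None, 22, 36]
In a BST, the LCA of p=17, q=36 is the first node v on the
root-to-leaf path with p <= v <= q (go left if both < v, right if both > v).
Walk from root:
  at 17: 17 <= 17 <= 36, this is the LCA
LCA = 17


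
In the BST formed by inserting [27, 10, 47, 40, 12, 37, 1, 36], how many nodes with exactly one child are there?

Tree built from: [27, 10, 47, 40, 12, 37, 1, 36]
Tree (level-order array): [27, 10, 47, 1, 12, 40, None, None, None, None, None, 37, None, 36]
Rule: These are nodes with exactly 1 non-null child.
Per-node child counts:
  node 27: 2 child(ren)
  node 10: 2 child(ren)
  node 1: 0 child(ren)
  node 12: 0 child(ren)
  node 47: 1 child(ren)
  node 40: 1 child(ren)
  node 37: 1 child(ren)
  node 36: 0 child(ren)
Matching nodes: [47, 40, 37]
Count of nodes with exactly one child: 3


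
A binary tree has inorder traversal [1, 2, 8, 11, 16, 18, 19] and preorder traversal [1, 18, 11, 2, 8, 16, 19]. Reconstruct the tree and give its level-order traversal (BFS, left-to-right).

Inorder:  [1, 2, 8, 11, 16, 18, 19]
Preorder: [1, 18, 11, 2, 8, 16, 19]
Algorithm: preorder visits root first, so consume preorder in order;
for each root, split the current inorder slice at that value into
left-subtree inorder and right-subtree inorder, then recurse.
Recursive splits:
  root=1; inorder splits into left=[], right=[2, 8, 11, 16, 18, 19]
  root=18; inorder splits into left=[2, 8, 11, 16], right=[19]
  root=11; inorder splits into left=[2, 8], right=[16]
  root=2; inorder splits into left=[], right=[8]
  root=8; inorder splits into left=[], right=[]
  root=16; inorder splits into left=[], right=[]
  root=19; inorder splits into left=[], right=[]
Reconstructed level-order: [1, 18, 11, 19, 2, 16, 8]


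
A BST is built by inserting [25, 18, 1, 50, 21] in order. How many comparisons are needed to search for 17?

Search path for 17: 25 -> 18 -> 1
Found: False
Comparisons: 3


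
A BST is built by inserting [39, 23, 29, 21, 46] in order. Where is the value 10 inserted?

Starting tree (level order): [39, 23, 46, 21, 29]
Insertion path: 39 -> 23 -> 21
Result: insert 10 as left child of 21
Final tree (level order): [39, 23, 46, 21, 29, None, None, 10]


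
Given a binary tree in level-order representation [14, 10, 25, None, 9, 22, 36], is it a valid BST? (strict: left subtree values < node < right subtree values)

Level-order array: [14, 10, 25, None, 9, 22, 36]
Validate using subtree bounds (lo, hi): at each node, require lo < value < hi,
then recurse left with hi=value and right with lo=value.
Preorder trace (stopping at first violation):
  at node 14 with bounds (-inf, +inf): OK
  at node 10 with bounds (-inf, 14): OK
  at node 9 with bounds (10, 14): VIOLATION
Node 9 violates its bound: not (10 < 9 < 14).
Result: Not a valid BST


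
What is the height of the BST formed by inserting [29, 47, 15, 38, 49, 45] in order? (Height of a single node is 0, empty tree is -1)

Insertion order: [29, 47, 15, 38, 49, 45]
Tree (level-order array): [29, 15, 47, None, None, 38, 49, None, 45]
Compute height bottom-up (empty subtree = -1):
  height(15) = 1 + max(-1, -1) = 0
  height(45) = 1 + max(-1, -1) = 0
  height(38) = 1 + max(-1, 0) = 1
  height(49) = 1 + max(-1, -1) = 0
  height(47) = 1 + max(1, 0) = 2
  height(29) = 1 + max(0, 2) = 3
Height = 3


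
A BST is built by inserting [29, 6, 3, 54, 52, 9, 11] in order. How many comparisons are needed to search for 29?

Search path for 29: 29
Found: True
Comparisons: 1


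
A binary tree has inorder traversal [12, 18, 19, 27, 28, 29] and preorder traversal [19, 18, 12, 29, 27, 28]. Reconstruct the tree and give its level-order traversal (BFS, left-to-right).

Inorder:  [12, 18, 19, 27, 28, 29]
Preorder: [19, 18, 12, 29, 27, 28]
Algorithm: preorder visits root first, so consume preorder in order;
for each root, split the current inorder slice at that value into
left-subtree inorder and right-subtree inorder, then recurse.
Recursive splits:
  root=19; inorder splits into left=[12, 18], right=[27, 28, 29]
  root=18; inorder splits into left=[12], right=[]
  root=12; inorder splits into left=[], right=[]
  root=29; inorder splits into left=[27, 28], right=[]
  root=27; inorder splits into left=[], right=[28]
  root=28; inorder splits into left=[], right=[]
Reconstructed level-order: [19, 18, 29, 12, 27, 28]


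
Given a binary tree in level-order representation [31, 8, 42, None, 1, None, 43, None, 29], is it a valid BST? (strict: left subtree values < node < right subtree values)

Level-order array: [31, 8, 42, None, 1, None, 43, None, 29]
Validate using subtree bounds (lo, hi): at each node, require lo < value < hi,
then recurse left with hi=value and right with lo=value.
Preorder trace (stopping at first violation):
  at node 31 with bounds (-inf, +inf): OK
  at node 8 with bounds (-inf, 31): OK
  at node 1 with bounds (8, 31): VIOLATION
Node 1 violates its bound: not (8 < 1 < 31).
Result: Not a valid BST


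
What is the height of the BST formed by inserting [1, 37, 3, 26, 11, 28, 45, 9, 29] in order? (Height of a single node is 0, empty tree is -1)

Insertion order: [1, 37, 3, 26, 11, 28, 45, 9, 29]
Tree (level-order array): [1, None, 37, 3, 45, None, 26, None, None, 11, 28, 9, None, None, 29]
Compute height bottom-up (empty subtree = -1):
  height(9) = 1 + max(-1, -1) = 0
  height(11) = 1 + max(0, -1) = 1
  height(29) = 1 + max(-1, -1) = 0
  height(28) = 1 + max(-1, 0) = 1
  height(26) = 1 + max(1, 1) = 2
  height(3) = 1 + max(-1, 2) = 3
  height(45) = 1 + max(-1, -1) = 0
  height(37) = 1 + max(3, 0) = 4
  height(1) = 1 + max(-1, 4) = 5
Height = 5


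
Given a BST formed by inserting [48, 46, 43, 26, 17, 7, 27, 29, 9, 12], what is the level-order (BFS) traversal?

Tree insertion order: [48, 46, 43, 26, 17, 7, 27, 29, 9, 12]
Tree (level-order array): [48, 46, None, 43, None, 26, None, 17, 27, 7, None, None, 29, None, 9, None, None, None, 12]
BFS from the root, enqueuing left then right child of each popped node:
  queue [48] -> pop 48, enqueue [46], visited so far: [48]
  queue [46] -> pop 46, enqueue [43], visited so far: [48, 46]
  queue [43] -> pop 43, enqueue [26], visited so far: [48, 46, 43]
  queue [26] -> pop 26, enqueue [17, 27], visited so far: [48, 46, 43, 26]
  queue [17, 27] -> pop 17, enqueue [7], visited so far: [48, 46, 43, 26, 17]
  queue [27, 7] -> pop 27, enqueue [29], visited so far: [48, 46, 43, 26, 17, 27]
  queue [7, 29] -> pop 7, enqueue [9], visited so far: [48, 46, 43, 26, 17, 27, 7]
  queue [29, 9] -> pop 29, enqueue [none], visited so far: [48, 46, 43, 26, 17, 27, 7, 29]
  queue [9] -> pop 9, enqueue [12], visited so far: [48, 46, 43, 26, 17, 27, 7, 29, 9]
  queue [12] -> pop 12, enqueue [none], visited so far: [48, 46, 43, 26, 17, 27, 7, 29, 9, 12]
Result: [48, 46, 43, 26, 17, 27, 7, 29, 9, 12]


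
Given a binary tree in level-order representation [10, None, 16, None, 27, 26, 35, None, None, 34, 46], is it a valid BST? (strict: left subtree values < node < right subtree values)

Level-order array: [10, None, 16, None, 27, 26, 35, None, None, 34, 46]
Validate using subtree bounds (lo, hi): at each node, require lo < value < hi,
then recurse left with hi=value and right with lo=value.
Preorder trace (stopping at first violation):
  at node 10 with bounds (-inf, +inf): OK
  at node 16 with bounds (10, +inf): OK
  at node 27 with bounds (16, +inf): OK
  at node 26 with bounds (16, 27): OK
  at node 35 with bounds (27, +inf): OK
  at node 34 with bounds (27, 35): OK
  at node 46 with bounds (35, +inf): OK
No violation found at any node.
Result: Valid BST


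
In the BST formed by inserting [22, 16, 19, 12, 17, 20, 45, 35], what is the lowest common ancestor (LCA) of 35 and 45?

Tree insertion order: [22, 16, 19, 12, 17, 20, 45, 35]
Tree (level-order array): [22, 16, 45, 12, 19, 35, None, None, None, 17, 20]
In a BST, the LCA of p=35, q=45 is the first node v on the
root-to-leaf path with p <= v <= q (go left if both < v, right if both > v).
Walk from root:
  at 22: both 35 and 45 > 22, go right
  at 45: 35 <= 45 <= 45, this is the LCA
LCA = 45


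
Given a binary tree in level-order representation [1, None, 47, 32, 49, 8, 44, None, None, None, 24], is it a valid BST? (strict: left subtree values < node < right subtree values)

Level-order array: [1, None, 47, 32, 49, 8, 44, None, None, None, 24]
Validate using subtree bounds (lo, hi): at each node, require lo < value < hi,
then recurse left with hi=value and right with lo=value.
Preorder trace (stopping at first violation):
  at node 1 with bounds (-inf, +inf): OK
  at node 47 with bounds (1, +inf): OK
  at node 32 with bounds (1, 47): OK
  at node 8 with bounds (1, 32): OK
  at node 24 with bounds (8, 32): OK
  at node 44 with bounds (32, 47): OK
  at node 49 with bounds (47, +inf): OK
No violation found at any node.
Result: Valid BST


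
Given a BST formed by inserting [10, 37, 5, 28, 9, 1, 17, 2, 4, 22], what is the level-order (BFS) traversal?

Tree insertion order: [10, 37, 5, 28, 9, 1, 17, 2, 4, 22]
Tree (level-order array): [10, 5, 37, 1, 9, 28, None, None, 2, None, None, 17, None, None, 4, None, 22]
BFS from the root, enqueuing left then right child of each popped node:
  queue [10] -> pop 10, enqueue [5, 37], visited so far: [10]
  queue [5, 37] -> pop 5, enqueue [1, 9], visited so far: [10, 5]
  queue [37, 1, 9] -> pop 37, enqueue [28], visited so far: [10, 5, 37]
  queue [1, 9, 28] -> pop 1, enqueue [2], visited so far: [10, 5, 37, 1]
  queue [9, 28, 2] -> pop 9, enqueue [none], visited so far: [10, 5, 37, 1, 9]
  queue [28, 2] -> pop 28, enqueue [17], visited so far: [10, 5, 37, 1, 9, 28]
  queue [2, 17] -> pop 2, enqueue [4], visited so far: [10, 5, 37, 1, 9, 28, 2]
  queue [17, 4] -> pop 17, enqueue [22], visited so far: [10, 5, 37, 1, 9, 28, 2, 17]
  queue [4, 22] -> pop 4, enqueue [none], visited so far: [10, 5, 37, 1, 9, 28, 2, 17, 4]
  queue [22] -> pop 22, enqueue [none], visited so far: [10, 5, 37, 1, 9, 28, 2, 17, 4, 22]
Result: [10, 5, 37, 1, 9, 28, 2, 17, 4, 22]


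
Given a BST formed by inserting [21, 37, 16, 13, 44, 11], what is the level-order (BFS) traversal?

Tree insertion order: [21, 37, 16, 13, 44, 11]
Tree (level-order array): [21, 16, 37, 13, None, None, 44, 11]
BFS from the root, enqueuing left then right child of each popped node:
  queue [21] -> pop 21, enqueue [16, 37], visited so far: [21]
  queue [16, 37] -> pop 16, enqueue [13], visited so far: [21, 16]
  queue [37, 13] -> pop 37, enqueue [44], visited so far: [21, 16, 37]
  queue [13, 44] -> pop 13, enqueue [11], visited so far: [21, 16, 37, 13]
  queue [44, 11] -> pop 44, enqueue [none], visited so far: [21, 16, 37, 13, 44]
  queue [11] -> pop 11, enqueue [none], visited so far: [21, 16, 37, 13, 44, 11]
Result: [21, 16, 37, 13, 44, 11]


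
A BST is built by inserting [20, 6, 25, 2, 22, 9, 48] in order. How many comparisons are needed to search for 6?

Search path for 6: 20 -> 6
Found: True
Comparisons: 2


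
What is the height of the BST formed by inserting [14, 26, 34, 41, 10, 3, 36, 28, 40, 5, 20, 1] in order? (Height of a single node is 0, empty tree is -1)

Insertion order: [14, 26, 34, 41, 10, 3, 36, 28, 40, 5, 20, 1]
Tree (level-order array): [14, 10, 26, 3, None, 20, 34, 1, 5, None, None, 28, 41, None, None, None, None, None, None, 36, None, None, 40]
Compute height bottom-up (empty subtree = -1):
  height(1) = 1 + max(-1, -1) = 0
  height(5) = 1 + max(-1, -1) = 0
  height(3) = 1 + max(0, 0) = 1
  height(10) = 1 + max(1, -1) = 2
  height(20) = 1 + max(-1, -1) = 0
  height(28) = 1 + max(-1, -1) = 0
  height(40) = 1 + max(-1, -1) = 0
  height(36) = 1 + max(-1, 0) = 1
  height(41) = 1 + max(1, -1) = 2
  height(34) = 1 + max(0, 2) = 3
  height(26) = 1 + max(0, 3) = 4
  height(14) = 1 + max(2, 4) = 5
Height = 5


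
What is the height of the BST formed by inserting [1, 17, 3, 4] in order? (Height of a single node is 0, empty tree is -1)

Insertion order: [1, 17, 3, 4]
Tree (level-order array): [1, None, 17, 3, None, None, 4]
Compute height bottom-up (empty subtree = -1):
  height(4) = 1 + max(-1, -1) = 0
  height(3) = 1 + max(-1, 0) = 1
  height(17) = 1 + max(1, -1) = 2
  height(1) = 1 + max(-1, 2) = 3
Height = 3


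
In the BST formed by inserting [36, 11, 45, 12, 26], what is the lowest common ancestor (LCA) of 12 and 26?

Tree insertion order: [36, 11, 45, 12, 26]
Tree (level-order array): [36, 11, 45, None, 12, None, None, None, 26]
In a BST, the LCA of p=12, q=26 is the first node v on the
root-to-leaf path with p <= v <= q (go left if both < v, right if both > v).
Walk from root:
  at 36: both 12 and 26 < 36, go left
  at 11: both 12 and 26 > 11, go right
  at 12: 12 <= 12 <= 26, this is the LCA
LCA = 12


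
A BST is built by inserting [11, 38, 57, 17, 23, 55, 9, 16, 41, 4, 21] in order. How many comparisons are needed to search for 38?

Search path for 38: 11 -> 38
Found: True
Comparisons: 2


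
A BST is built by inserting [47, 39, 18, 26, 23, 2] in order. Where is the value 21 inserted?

Starting tree (level order): [47, 39, None, 18, None, 2, 26, None, None, 23]
Insertion path: 47 -> 39 -> 18 -> 26 -> 23
Result: insert 21 as left child of 23
Final tree (level order): [47, 39, None, 18, None, 2, 26, None, None, 23, None, 21]


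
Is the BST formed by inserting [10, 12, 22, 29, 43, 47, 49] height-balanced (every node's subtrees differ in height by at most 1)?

Tree (level-order array): [10, None, 12, None, 22, None, 29, None, 43, None, 47, None, 49]
Definition: a tree is height-balanced if, at every node, |h(left) - h(right)| <= 1 (empty subtree has height -1).
Bottom-up per-node check:
  node 49: h_left=-1, h_right=-1, diff=0 [OK], height=0
  node 47: h_left=-1, h_right=0, diff=1 [OK], height=1
  node 43: h_left=-1, h_right=1, diff=2 [FAIL (|-1-1|=2 > 1)], height=2
  node 29: h_left=-1, h_right=2, diff=3 [FAIL (|-1-2|=3 > 1)], height=3
  node 22: h_left=-1, h_right=3, diff=4 [FAIL (|-1-3|=4 > 1)], height=4
  node 12: h_left=-1, h_right=4, diff=5 [FAIL (|-1-4|=5 > 1)], height=5
  node 10: h_left=-1, h_right=5, diff=6 [FAIL (|-1-5|=6 > 1)], height=6
Node 43 violates the condition: |-1 - 1| = 2 > 1.
Result: Not balanced


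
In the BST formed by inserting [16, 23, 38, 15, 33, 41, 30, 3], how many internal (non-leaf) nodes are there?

Tree built from: [16, 23, 38, 15, 33, 41, 30, 3]
Tree (level-order array): [16, 15, 23, 3, None, None, 38, None, None, 33, 41, 30]
Rule: An internal node has at least one child.
Per-node child counts:
  node 16: 2 child(ren)
  node 15: 1 child(ren)
  node 3: 0 child(ren)
  node 23: 1 child(ren)
  node 38: 2 child(ren)
  node 33: 1 child(ren)
  node 30: 0 child(ren)
  node 41: 0 child(ren)
Matching nodes: [16, 15, 23, 38, 33]
Count of internal (non-leaf) nodes: 5


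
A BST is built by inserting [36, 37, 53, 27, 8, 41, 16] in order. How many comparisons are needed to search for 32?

Search path for 32: 36 -> 27
Found: False
Comparisons: 2


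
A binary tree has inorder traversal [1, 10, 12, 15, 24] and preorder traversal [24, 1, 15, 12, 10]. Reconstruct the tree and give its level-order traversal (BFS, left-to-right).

Inorder:  [1, 10, 12, 15, 24]
Preorder: [24, 1, 15, 12, 10]
Algorithm: preorder visits root first, so consume preorder in order;
for each root, split the current inorder slice at that value into
left-subtree inorder and right-subtree inorder, then recurse.
Recursive splits:
  root=24; inorder splits into left=[1, 10, 12, 15], right=[]
  root=1; inorder splits into left=[], right=[10, 12, 15]
  root=15; inorder splits into left=[10, 12], right=[]
  root=12; inorder splits into left=[10], right=[]
  root=10; inorder splits into left=[], right=[]
Reconstructed level-order: [24, 1, 15, 12, 10]


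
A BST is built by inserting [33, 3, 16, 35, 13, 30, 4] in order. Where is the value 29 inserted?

Starting tree (level order): [33, 3, 35, None, 16, None, None, 13, 30, 4]
Insertion path: 33 -> 3 -> 16 -> 30
Result: insert 29 as left child of 30
Final tree (level order): [33, 3, 35, None, 16, None, None, 13, 30, 4, None, 29]


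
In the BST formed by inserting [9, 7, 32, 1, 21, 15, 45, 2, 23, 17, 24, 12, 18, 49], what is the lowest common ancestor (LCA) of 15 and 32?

Tree insertion order: [9, 7, 32, 1, 21, 15, 45, 2, 23, 17, 24, 12, 18, 49]
Tree (level-order array): [9, 7, 32, 1, None, 21, 45, None, 2, 15, 23, None, 49, None, None, 12, 17, None, 24, None, None, None, None, None, 18]
In a BST, the LCA of p=15, q=32 is the first node v on the
root-to-leaf path with p <= v <= q (go left if both < v, right if both > v).
Walk from root:
  at 9: both 15 and 32 > 9, go right
  at 32: 15 <= 32 <= 32, this is the LCA
LCA = 32


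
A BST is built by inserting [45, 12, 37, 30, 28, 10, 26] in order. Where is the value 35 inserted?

Starting tree (level order): [45, 12, None, 10, 37, None, None, 30, None, 28, None, 26]
Insertion path: 45 -> 12 -> 37 -> 30
Result: insert 35 as right child of 30
Final tree (level order): [45, 12, None, 10, 37, None, None, 30, None, 28, 35, 26]


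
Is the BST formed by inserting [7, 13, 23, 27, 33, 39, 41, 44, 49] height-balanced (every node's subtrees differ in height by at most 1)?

Tree (level-order array): [7, None, 13, None, 23, None, 27, None, 33, None, 39, None, 41, None, 44, None, 49]
Definition: a tree is height-balanced if, at every node, |h(left) - h(right)| <= 1 (empty subtree has height -1).
Bottom-up per-node check:
  node 49: h_left=-1, h_right=-1, diff=0 [OK], height=0
  node 44: h_left=-1, h_right=0, diff=1 [OK], height=1
  node 41: h_left=-1, h_right=1, diff=2 [FAIL (|-1-1|=2 > 1)], height=2
  node 39: h_left=-1, h_right=2, diff=3 [FAIL (|-1-2|=3 > 1)], height=3
  node 33: h_left=-1, h_right=3, diff=4 [FAIL (|-1-3|=4 > 1)], height=4
  node 27: h_left=-1, h_right=4, diff=5 [FAIL (|-1-4|=5 > 1)], height=5
  node 23: h_left=-1, h_right=5, diff=6 [FAIL (|-1-5|=6 > 1)], height=6
  node 13: h_left=-1, h_right=6, diff=7 [FAIL (|-1-6|=7 > 1)], height=7
  node 7: h_left=-1, h_right=7, diff=8 [FAIL (|-1-7|=8 > 1)], height=8
Node 41 violates the condition: |-1 - 1| = 2 > 1.
Result: Not balanced


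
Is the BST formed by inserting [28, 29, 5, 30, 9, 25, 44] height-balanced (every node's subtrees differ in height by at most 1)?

Tree (level-order array): [28, 5, 29, None, 9, None, 30, None, 25, None, 44]
Definition: a tree is height-balanced if, at every node, |h(left) - h(right)| <= 1 (empty subtree has height -1).
Bottom-up per-node check:
  node 25: h_left=-1, h_right=-1, diff=0 [OK], height=0
  node 9: h_left=-1, h_right=0, diff=1 [OK], height=1
  node 5: h_left=-1, h_right=1, diff=2 [FAIL (|-1-1|=2 > 1)], height=2
  node 44: h_left=-1, h_right=-1, diff=0 [OK], height=0
  node 30: h_left=-1, h_right=0, diff=1 [OK], height=1
  node 29: h_left=-1, h_right=1, diff=2 [FAIL (|-1-1|=2 > 1)], height=2
  node 28: h_left=2, h_right=2, diff=0 [OK], height=3
Node 5 violates the condition: |-1 - 1| = 2 > 1.
Result: Not balanced


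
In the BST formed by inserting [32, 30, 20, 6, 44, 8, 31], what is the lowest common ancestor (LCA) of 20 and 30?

Tree insertion order: [32, 30, 20, 6, 44, 8, 31]
Tree (level-order array): [32, 30, 44, 20, 31, None, None, 6, None, None, None, None, 8]
In a BST, the LCA of p=20, q=30 is the first node v on the
root-to-leaf path with p <= v <= q (go left if both < v, right if both > v).
Walk from root:
  at 32: both 20 and 30 < 32, go left
  at 30: 20 <= 30 <= 30, this is the LCA
LCA = 30


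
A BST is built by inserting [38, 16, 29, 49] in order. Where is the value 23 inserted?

Starting tree (level order): [38, 16, 49, None, 29]
Insertion path: 38 -> 16 -> 29
Result: insert 23 as left child of 29
Final tree (level order): [38, 16, 49, None, 29, None, None, 23]


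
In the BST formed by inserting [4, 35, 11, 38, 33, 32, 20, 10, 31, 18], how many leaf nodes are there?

Tree built from: [4, 35, 11, 38, 33, 32, 20, 10, 31, 18]
Tree (level-order array): [4, None, 35, 11, 38, 10, 33, None, None, None, None, 32, None, 20, None, 18, 31]
Rule: A leaf has 0 children.
Per-node child counts:
  node 4: 1 child(ren)
  node 35: 2 child(ren)
  node 11: 2 child(ren)
  node 10: 0 child(ren)
  node 33: 1 child(ren)
  node 32: 1 child(ren)
  node 20: 2 child(ren)
  node 18: 0 child(ren)
  node 31: 0 child(ren)
  node 38: 0 child(ren)
Matching nodes: [10, 18, 31, 38]
Count of leaf nodes: 4


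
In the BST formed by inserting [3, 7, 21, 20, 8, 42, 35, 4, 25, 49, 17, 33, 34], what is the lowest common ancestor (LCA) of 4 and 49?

Tree insertion order: [3, 7, 21, 20, 8, 42, 35, 4, 25, 49, 17, 33, 34]
Tree (level-order array): [3, None, 7, 4, 21, None, None, 20, 42, 8, None, 35, 49, None, 17, 25, None, None, None, None, None, None, 33, None, 34]
In a BST, the LCA of p=4, q=49 is the first node v on the
root-to-leaf path with p <= v <= q (go left if both < v, right if both > v).
Walk from root:
  at 3: both 4 and 49 > 3, go right
  at 7: 4 <= 7 <= 49, this is the LCA
LCA = 7


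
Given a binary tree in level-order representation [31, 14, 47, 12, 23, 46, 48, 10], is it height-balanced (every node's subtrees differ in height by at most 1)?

Tree (level-order array): [31, 14, 47, 12, 23, 46, 48, 10]
Definition: a tree is height-balanced if, at every node, |h(left) - h(right)| <= 1 (empty subtree has height -1).
Bottom-up per-node check:
  node 10: h_left=-1, h_right=-1, diff=0 [OK], height=0
  node 12: h_left=0, h_right=-1, diff=1 [OK], height=1
  node 23: h_left=-1, h_right=-1, diff=0 [OK], height=0
  node 14: h_left=1, h_right=0, diff=1 [OK], height=2
  node 46: h_left=-1, h_right=-1, diff=0 [OK], height=0
  node 48: h_left=-1, h_right=-1, diff=0 [OK], height=0
  node 47: h_left=0, h_right=0, diff=0 [OK], height=1
  node 31: h_left=2, h_right=1, diff=1 [OK], height=3
All nodes satisfy the balance condition.
Result: Balanced


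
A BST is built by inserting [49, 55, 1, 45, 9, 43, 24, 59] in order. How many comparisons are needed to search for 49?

Search path for 49: 49
Found: True
Comparisons: 1


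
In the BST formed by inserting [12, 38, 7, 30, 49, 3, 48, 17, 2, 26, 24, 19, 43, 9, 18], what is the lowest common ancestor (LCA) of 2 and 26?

Tree insertion order: [12, 38, 7, 30, 49, 3, 48, 17, 2, 26, 24, 19, 43, 9, 18]
Tree (level-order array): [12, 7, 38, 3, 9, 30, 49, 2, None, None, None, 17, None, 48, None, None, None, None, 26, 43, None, 24, None, None, None, 19, None, 18]
In a BST, the LCA of p=2, q=26 is the first node v on the
root-to-leaf path with p <= v <= q (go left if both < v, right if both > v).
Walk from root:
  at 12: 2 <= 12 <= 26, this is the LCA
LCA = 12


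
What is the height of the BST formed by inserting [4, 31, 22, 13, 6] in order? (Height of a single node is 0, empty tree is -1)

Insertion order: [4, 31, 22, 13, 6]
Tree (level-order array): [4, None, 31, 22, None, 13, None, 6]
Compute height bottom-up (empty subtree = -1):
  height(6) = 1 + max(-1, -1) = 0
  height(13) = 1 + max(0, -1) = 1
  height(22) = 1 + max(1, -1) = 2
  height(31) = 1 + max(2, -1) = 3
  height(4) = 1 + max(-1, 3) = 4
Height = 4


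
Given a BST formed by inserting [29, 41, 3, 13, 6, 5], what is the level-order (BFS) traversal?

Tree insertion order: [29, 41, 3, 13, 6, 5]
Tree (level-order array): [29, 3, 41, None, 13, None, None, 6, None, 5]
BFS from the root, enqueuing left then right child of each popped node:
  queue [29] -> pop 29, enqueue [3, 41], visited so far: [29]
  queue [3, 41] -> pop 3, enqueue [13], visited so far: [29, 3]
  queue [41, 13] -> pop 41, enqueue [none], visited so far: [29, 3, 41]
  queue [13] -> pop 13, enqueue [6], visited so far: [29, 3, 41, 13]
  queue [6] -> pop 6, enqueue [5], visited so far: [29, 3, 41, 13, 6]
  queue [5] -> pop 5, enqueue [none], visited so far: [29, 3, 41, 13, 6, 5]
Result: [29, 3, 41, 13, 6, 5]


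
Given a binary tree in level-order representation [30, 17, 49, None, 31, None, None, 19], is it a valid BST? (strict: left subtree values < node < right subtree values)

Level-order array: [30, 17, 49, None, 31, None, None, 19]
Validate using subtree bounds (lo, hi): at each node, require lo < value < hi,
then recurse left with hi=value and right with lo=value.
Preorder trace (stopping at first violation):
  at node 30 with bounds (-inf, +inf): OK
  at node 17 with bounds (-inf, 30): OK
  at node 31 with bounds (17, 30): VIOLATION
Node 31 violates its bound: not (17 < 31 < 30).
Result: Not a valid BST


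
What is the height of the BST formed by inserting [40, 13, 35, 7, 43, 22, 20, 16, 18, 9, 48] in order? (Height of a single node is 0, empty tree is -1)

Insertion order: [40, 13, 35, 7, 43, 22, 20, 16, 18, 9, 48]
Tree (level-order array): [40, 13, 43, 7, 35, None, 48, None, 9, 22, None, None, None, None, None, 20, None, 16, None, None, 18]
Compute height bottom-up (empty subtree = -1):
  height(9) = 1 + max(-1, -1) = 0
  height(7) = 1 + max(-1, 0) = 1
  height(18) = 1 + max(-1, -1) = 0
  height(16) = 1 + max(-1, 0) = 1
  height(20) = 1 + max(1, -1) = 2
  height(22) = 1 + max(2, -1) = 3
  height(35) = 1 + max(3, -1) = 4
  height(13) = 1 + max(1, 4) = 5
  height(48) = 1 + max(-1, -1) = 0
  height(43) = 1 + max(-1, 0) = 1
  height(40) = 1 + max(5, 1) = 6
Height = 6


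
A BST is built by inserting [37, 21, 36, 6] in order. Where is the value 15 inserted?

Starting tree (level order): [37, 21, None, 6, 36]
Insertion path: 37 -> 21 -> 6
Result: insert 15 as right child of 6
Final tree (level order): [37, 21, None, 6, 36, None, 15]


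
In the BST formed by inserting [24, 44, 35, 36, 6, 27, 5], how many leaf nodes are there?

Tree built from: [24, 44, 35, 36, 6, 27, 5]
Tree (level-order array): [24, 6, 44, 5, None, 35, None, None, None, 27, 36]
Rule: A leaf has 0 children.
Per-node child counts:
  node 24: 2 child(ren)
  node 6: 1 child(ren)
  node 5: 0 child(ren)
  node 44: 1 child(ren)
  node 35: 2 child(ren)
  node 27: 0 child(ren)
  node 36: 0 child(ren)
Matching nodes: [5, 27, 36]
Count of leaf nodes: 3


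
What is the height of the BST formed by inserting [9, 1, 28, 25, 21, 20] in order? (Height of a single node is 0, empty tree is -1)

Insertion order: [9, 1, 28, 25, 21, 20]
Tree (level-order array): [9, 1, 28, None, None, 25, None, 21, None, 20]
Compute height bottom-up (empty subtree = -1):
  height(1) = 1 + max(-1, -1) = 0
  height(20) = 1 + max(-1, -1) = 0
  height(21) = 1 + max(0, -1) = 1
  height(25) = 1 + max(1, -1) = 2
  height(28) = 1 + max(2, -1) = 3
  height(9) = 1 + max(0, 3) = 4
Height = 4


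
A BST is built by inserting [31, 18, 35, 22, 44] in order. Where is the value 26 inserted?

Starting tree (level order): [31, 18, 35, None, 22, None, 44]
Insertion path: 31 -> 18 -> 22
Result: insert 26 as right child of 22
Final tree (level order): [31, 18, 35, None, 22, None, 44, None, 26]


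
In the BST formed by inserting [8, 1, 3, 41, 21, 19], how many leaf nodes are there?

Tree built from: [8, 1, 3, 41, 21, 19]
Tree (level-order array): [8, 1, 41, None, 3, 21, None, None, None, 19]
Rule: A leaf has 0 children.
Per-node child counts:
  node 8: 2 child(ren)
  node 1: 1 child(ren)
  node 3: 0 child(ren)
  node 41: 1 child(ren)
  node 21: 1 child(ren)
  node 19: 0 child(ren)
Matching nodes: [3, 19]
Count of leaf nodes: 2


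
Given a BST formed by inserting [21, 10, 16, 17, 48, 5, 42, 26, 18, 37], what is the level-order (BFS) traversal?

Tree insertion order: [21, 10, 16, 17, 48, 5, 42, 26, 18, 37]
Tree (level-order array): [21, 10, 48, 5, 16, 42, None, None, None, None, 17, 26, None, None, 18, None, 37]
BFS from the root, enqueuing left then right child of each popped node:
  queue [21] -> pop 21, enqueue [10, 48], visited so far: [21]
  queue [10, 48] -> pop 10, enqueue [5, 16], visited so far: [21, 10]
  queue [48, 5, 16] -> pop 48, enqueue [42], visited so far: [21, 10, 48]
  queue [5, 16, 42] -> pop 5, enqueue [none], visited so far: [21, 10, 48, 5]
  queue [16, 42] -> pop 16, enqueue [17], visited so far: [21, 10, 48, 5, 16]
  queue [42, 17] -> pop 42, enqueue [26], visited so far: [21, 10, 48, 5, 16, 42]
  queue [17, 26] -> pop 17, enqueue [18], visited so far: [21, 10, 48, 5, 16, 42, 17]
  queue [26, 18] -> pop 26, enqueue [37], visited so far: [21, 10, 48, 5, 16, 42, 17, 26]
  queue [18, 37] -> pop 18, enqueue [none], visited so far: [21, 10, 48, 5, 16, 42, 17, 26, 18]
  queue [37] -> pop 37, enqueue [none], visited so far: [21, 10, 48, 5, 16, 42, 17, 26, 18, 37]
Result: [21, 10, 48, 5, 16, 42, 17, 26, 18, 37]


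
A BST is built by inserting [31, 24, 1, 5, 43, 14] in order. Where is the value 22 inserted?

Starting tree (level order): [31, 24, 43, 1, None, None, None, None, 5, None, 14]
Insertion path: 31 -> 24 -> 1 -> 5 -> 14
Result: insert 22 as right child of 14
Final tree (level order): [31, 24, 43, 1, None, None, None, None, 5, None, 14, None, 22]


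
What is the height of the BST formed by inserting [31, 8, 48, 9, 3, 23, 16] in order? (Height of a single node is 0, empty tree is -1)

Insertion order: [31, 8, 48, 9, 3, 23, 16]
Tree (level-order array): [31, 8, 48, 3, 9, None, None, None, None, None, 23, 16]
Compute height bottom-up (empty subtree = -1):
  height(3) = 1 + max(-1, -1) = 0
  height(16) = 1 + max(-1, -1) = 0
  height(23) = 1 + max(0, -1) = 1
  height(9) = 1 + max(-1, 1) = 2
  height(8) = 1 + max(0, 2) = 3
  height(48) = 1 + max(-1, -1) = 0
  height(31) = 1 + max(3, 0) = 4
Height = 4


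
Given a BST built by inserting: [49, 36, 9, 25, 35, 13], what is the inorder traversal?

Tree insertion order: [49, 36, 9, 25, 35, 13]
Tree (level-order array): [49, 36, None, 9, None, None, 25, 13, 35]
Inorder traversal: [9, 13, 25, 35, 36, 49]


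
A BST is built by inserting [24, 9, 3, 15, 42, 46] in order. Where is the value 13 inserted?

Starting tree (level order): [24, 9, 42, 3, 15, None, 46]
Insertion path: 24 -> 9 -> 15
Result: insert 13 as left child of 15
Final tree (level order): [24, 9, 42, 3, 15, None, 46, None, None, 13]


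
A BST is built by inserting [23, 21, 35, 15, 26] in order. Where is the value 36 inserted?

Starting tree (level order): [23, 21, 35, 15, None, 26]
Insertion path: 23 -> 35
Result: insert 36 as right child of 35
Final tree (level order): [23, 21, 35, 15, None, 26, 36]


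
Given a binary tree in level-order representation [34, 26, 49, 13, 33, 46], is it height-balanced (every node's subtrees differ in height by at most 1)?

Tree (level-order array): [34, 26, 49, 13, 33, 46]
Definition: a tree is height-balanced if, at every node, |h(left) - h(right)| <= 1 (empty subtree has height -1).
Bottom-up per-node check:
  node 13: h_left=-1, h_right=-1, diff=0 [OK], height=0
  node 33: h_left=-1, h_right=-1, diff=0 [OK], height=0
  node 26: h_left=0, h_right=0, diff=0 [OK], height=1
  node 46: h_left=-1, h_right=-1, diff=0 [OK], height=0
  node 49: h_left=0, h_right=-1, diff=1 [OK], height=1
  node 34: h_left=1, h_right=1, diff=0 [OK], height=2
All nodes satisfy the balance condition.
Result: Balanced


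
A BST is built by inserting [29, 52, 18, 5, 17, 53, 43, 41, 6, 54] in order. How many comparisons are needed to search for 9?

Search path for 9: 29 -> 18 -> 5 -> 17 -> 6
Found: False
Comparisons: 5


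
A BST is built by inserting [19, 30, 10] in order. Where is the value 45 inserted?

Starting tree (level order): [19, 10, 30]
Insertion path: 19 -> 30
Result: insert 45 as right child of 30
Final tree (level order): [19, 10, 30, None, None, None, 45]


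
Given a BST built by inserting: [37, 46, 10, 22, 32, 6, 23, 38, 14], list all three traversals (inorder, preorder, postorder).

Tree insertion order: [37, 46, 10, 22, 32, 6, 23, 38, 14]
Tree (level-order array): [37, 10, 46, 6, 22, 38, None, None, None, 14, 32, None, None, None, None, 23]
Inorder (L, root, R): [6, 10, 14, 22, 23, 32, 37, 38, 46]
Preorder (root, L, R): [37, 10, 6, 22, 14, 32, 23, 46, 38]
Postorder (L, R, root): [6, 14, 23, 32, 22, 10, 38, 46, 37]
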